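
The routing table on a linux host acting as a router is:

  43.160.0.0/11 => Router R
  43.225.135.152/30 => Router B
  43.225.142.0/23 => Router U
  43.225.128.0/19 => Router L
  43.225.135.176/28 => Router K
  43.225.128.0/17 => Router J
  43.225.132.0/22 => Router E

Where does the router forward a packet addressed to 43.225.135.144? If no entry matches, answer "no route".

Routes whose prefix contains 43.225.135.144:
  43.225.128.0/17 (43.225.128.0 - 43.225.255.255) -> Router J
  43.225.128.0/19 (43.225.128.0 - 43.225.159.255) -> Router L
  43.225.132.0/22 (43.225.132.0 - 43.225.135.255) -> Router E
More-specific entries that do NOT match:
  43.225.135.152/30 (43.225.135.152 - 43.225.135.155) does not contain 43.225.135.144
  43.225.135.176/28 (43.225.135.176 - 43.225.135.191) does not contain 43.225.135.144
  43.225.142.0/23 (43.225.142.0 - 43.225.143.255) does not contain 43.225.135.144
Longest matching prefix is /22 -> next hop Router E.

Router E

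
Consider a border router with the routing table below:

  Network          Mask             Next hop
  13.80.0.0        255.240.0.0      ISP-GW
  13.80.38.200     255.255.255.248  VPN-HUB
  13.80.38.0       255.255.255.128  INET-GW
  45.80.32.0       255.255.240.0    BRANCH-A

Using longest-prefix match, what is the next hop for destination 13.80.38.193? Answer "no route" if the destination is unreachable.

Routes whose prefix contains 13.80.38.193:
  13.80.0.0/12 (13.80.0.0 - 13.95.255.255) -> ISP-GW
More-specific entries that do NOT match:
  13.80.38.200/29 (13.80.38.200 - 13.80.38.207) does not contain 13.80.38.193
  13.80.38.0/25 (13.80.38.0 - 13.80.38.127) does not contain 13.80.38.193
  45.80.32.0/20 (45.80.32.0 - 45.80.47.255) does not contain 13.80.38.193
Longest matching prefix is /12 -> next hop ISP-GW.

ISP-GW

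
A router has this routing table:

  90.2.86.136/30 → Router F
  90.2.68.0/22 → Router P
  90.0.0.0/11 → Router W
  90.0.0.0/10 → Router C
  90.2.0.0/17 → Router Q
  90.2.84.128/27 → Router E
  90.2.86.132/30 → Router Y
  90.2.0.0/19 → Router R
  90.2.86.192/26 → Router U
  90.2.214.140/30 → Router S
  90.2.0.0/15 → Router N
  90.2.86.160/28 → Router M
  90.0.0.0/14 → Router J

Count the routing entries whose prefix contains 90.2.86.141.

5

Prefixes containing 90.2.86.141:
  90.0.0.0/10 (90.0.0.0 - 90.63.255.255)
  90.0.0.0/11 (90.0.0.0 - 90.31.255.255)
  90.0.0.0/14 (90.0.0.0 - 90.3.255.255)
  90.2.0.0/15 (90.2.0.0 - 90.3.255.255)
  90.2.0.0/17 (90.2.0.0 - 90.2.127.255)
Total matching entries: 5.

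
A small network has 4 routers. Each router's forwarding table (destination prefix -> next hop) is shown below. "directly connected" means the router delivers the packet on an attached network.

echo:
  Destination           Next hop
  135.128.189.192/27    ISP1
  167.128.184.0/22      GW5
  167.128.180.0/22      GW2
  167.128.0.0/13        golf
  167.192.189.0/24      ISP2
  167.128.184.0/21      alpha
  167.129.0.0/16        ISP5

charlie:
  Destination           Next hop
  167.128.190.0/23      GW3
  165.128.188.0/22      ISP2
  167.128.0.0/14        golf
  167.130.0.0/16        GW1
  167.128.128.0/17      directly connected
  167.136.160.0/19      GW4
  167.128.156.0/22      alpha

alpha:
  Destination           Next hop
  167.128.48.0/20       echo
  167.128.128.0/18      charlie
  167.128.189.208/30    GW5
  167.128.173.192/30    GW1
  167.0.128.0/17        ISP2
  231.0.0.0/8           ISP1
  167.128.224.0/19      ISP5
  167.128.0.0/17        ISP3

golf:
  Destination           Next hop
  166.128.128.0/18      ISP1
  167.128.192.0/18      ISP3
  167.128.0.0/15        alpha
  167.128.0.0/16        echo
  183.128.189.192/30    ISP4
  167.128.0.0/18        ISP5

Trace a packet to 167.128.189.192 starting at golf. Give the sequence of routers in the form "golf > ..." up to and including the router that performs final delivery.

golf > echo > alpha > charlie

At golf: longest match for 167.128.189.192 is 167.128.0.0/16 -> echo
At echo: longest match for 167.128.189.192 is 167.128.184.0/21 -> alpha
At alpha: longest match for 167.128.189.192 is 167.128.128.0/18 -> charlie
At charlie: longest match for 167.128.189.192 is 167.128.128.0/17 -> directly connected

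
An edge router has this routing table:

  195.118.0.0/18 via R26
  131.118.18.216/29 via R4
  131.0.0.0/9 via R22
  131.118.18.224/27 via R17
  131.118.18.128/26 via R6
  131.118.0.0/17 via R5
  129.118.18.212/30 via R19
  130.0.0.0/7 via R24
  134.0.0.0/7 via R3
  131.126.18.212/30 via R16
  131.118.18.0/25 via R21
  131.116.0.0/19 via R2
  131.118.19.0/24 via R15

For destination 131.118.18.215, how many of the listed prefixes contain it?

3

Prefixes containing 131.118.18.215:
  130.0.0.0/7 (130.0.0.0 - 131.255.255.255)
  131.0.0.0/9 (131.0.0.0 - 131.127.255.255)
  131.118.0.0/17 (131.118.0.0 - 131.118.127.255)
Total matching entries: 3.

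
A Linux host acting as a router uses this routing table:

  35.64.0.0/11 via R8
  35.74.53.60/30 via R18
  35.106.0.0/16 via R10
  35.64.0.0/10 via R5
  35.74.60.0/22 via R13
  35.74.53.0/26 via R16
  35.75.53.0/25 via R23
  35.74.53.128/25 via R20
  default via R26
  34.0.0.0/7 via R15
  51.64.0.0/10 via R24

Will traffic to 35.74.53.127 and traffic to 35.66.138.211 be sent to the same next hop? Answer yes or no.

yes

35.74.53.127: longest match 35.64.0.0/11 -> R8
35.66.138.211: longest match 35.64.0.0/11 -> R8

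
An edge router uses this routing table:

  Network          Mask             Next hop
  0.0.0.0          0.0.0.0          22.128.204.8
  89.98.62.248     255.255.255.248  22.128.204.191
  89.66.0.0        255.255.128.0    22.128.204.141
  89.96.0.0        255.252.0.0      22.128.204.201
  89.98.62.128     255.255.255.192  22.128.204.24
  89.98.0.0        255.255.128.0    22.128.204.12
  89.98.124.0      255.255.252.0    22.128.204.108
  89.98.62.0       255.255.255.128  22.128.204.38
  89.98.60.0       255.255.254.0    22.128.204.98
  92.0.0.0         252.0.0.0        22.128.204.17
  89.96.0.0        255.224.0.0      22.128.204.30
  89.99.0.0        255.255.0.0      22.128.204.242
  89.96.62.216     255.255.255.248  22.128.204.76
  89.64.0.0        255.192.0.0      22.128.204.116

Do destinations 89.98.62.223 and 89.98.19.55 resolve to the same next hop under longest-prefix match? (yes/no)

yes

89.98.62.223: longest match 89.98.0.0/17 -> 22.128.204.12
89.98.19.55: longest match 89.98.0.0/17 -> 22.128.204.12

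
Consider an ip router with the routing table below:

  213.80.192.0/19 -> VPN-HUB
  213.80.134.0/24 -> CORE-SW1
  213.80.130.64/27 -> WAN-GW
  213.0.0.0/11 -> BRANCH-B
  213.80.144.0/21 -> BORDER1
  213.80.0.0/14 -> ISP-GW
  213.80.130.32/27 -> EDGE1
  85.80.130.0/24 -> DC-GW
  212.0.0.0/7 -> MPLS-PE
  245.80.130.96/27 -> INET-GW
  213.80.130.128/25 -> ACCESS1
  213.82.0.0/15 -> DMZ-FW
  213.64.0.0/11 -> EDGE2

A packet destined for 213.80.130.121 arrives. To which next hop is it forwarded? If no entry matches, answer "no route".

Routes whose prefix contains 213.80.130.121:
  212.0.0.0/7 (212.0.0.0 - 213.255.255.255) -> MPLS-PE
  213.64.0.0/11 (213.64.0.0 - 213.95.255.255) -> EDGE2
  213.80.0.0/14 (213.80.0.0 - 213.83.255.255) -> ISP-GW
More-specific entries that do NOT match:
  213.80.130.64/27 (213.80.130.64 - 213.80.130.95) does not contain 213.80.130.121
  213.80.130.32/27 (213.80.130.32 - 213.80.130.63) does not contain 213.80.130.121
  245.80.130.96/27 (245.80.130.96 - 245.80.130.127) does not contain 213.80.130.121
  213.80.130.128/25 (213.80.130.128 - 213.80.130.255) does not contain 213.80.130.121
  213.80.134.0/24 (213.80.134.0 - 213.80.134.255) does not contain 213.80.130.121
  85.80.130.0/24 (85.80.130.0 - 85.80.130.255) does not contain 213.80.130.121
  213.80.144.0/21 (213.80.144.0 - 213.80.151.255) does not contain 213.80.130.121
  213.80.192.0/19 (213.80.192.0 - 213.80.223.255) does not contain 213.80.130.121
  213.82.0.0/15 (213.82.0.0 - 213.83.255.255) does not contain 213.80.130.121
Longest matching prefix is /14 -> next hop ISP-GW.

ISP-GW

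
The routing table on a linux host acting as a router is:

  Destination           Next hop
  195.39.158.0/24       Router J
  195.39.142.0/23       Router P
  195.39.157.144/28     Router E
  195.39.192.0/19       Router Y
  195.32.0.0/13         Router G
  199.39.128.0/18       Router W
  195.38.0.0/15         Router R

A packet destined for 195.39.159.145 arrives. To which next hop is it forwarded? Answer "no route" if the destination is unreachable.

Routes whose prefix contains 195.39.159.145:
  195.32.0.0/13 (195.32.0.0 - 195.39.255.255) -> Router G
  195.38.0.0/15 (195.38.0.0 - 195.39.255.255) -> Router R
More-specific entries that do NOT match:
  195.39.157.144/28 (195.39.157.144 - 195.39.157.159) does not contain 195.39.159.145
  195.39.158.0/24 (195.39.158.0 - 195.39.158.255) does not contain 195.39.159.145
  195.39.142.0/23 (195.39.142.0 - 195.39.143.255) does not contain 195.39.159.145
  195.39.192.0/19 (195.39.192.0 - 195.39.223.255) does not contain 195.39.159.145
  199.39.128.0/18 (199.39.128.0 - 199.39.191.255) does not contain 195.39.159.145
Longest matching prefix is /15 -> next hop Router R.

Router R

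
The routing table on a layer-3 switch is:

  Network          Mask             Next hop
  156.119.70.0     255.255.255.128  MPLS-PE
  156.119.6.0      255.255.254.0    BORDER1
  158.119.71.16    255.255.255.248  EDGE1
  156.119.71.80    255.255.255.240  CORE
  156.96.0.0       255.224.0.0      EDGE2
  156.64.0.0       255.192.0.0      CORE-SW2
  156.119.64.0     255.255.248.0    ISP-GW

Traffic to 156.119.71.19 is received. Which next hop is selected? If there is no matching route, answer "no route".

ISP-GW

Routes whose prefix contains 156.119.71.19:
  156.64.0.0/10 (156.64.0.0 - 156.127.255.255) -> CORE-SW2
  156.96.0.0/11 (156.96.0.0 - 156.127.255.255) -> EDGE2
  156.119.64.0/21 (156.119.64.0 - 156.119.71.255) -> ISP-GW
More-specific entries that do NOT match:
  158.119.71.16/29 (158.119.71.16 - 158.119.71.23) does not contain 156.119.71.19
  156.119.71.80/28 (156.119.71.80 - 156.119.71.95) does not contain 156.119.71.19
  156.119.70.0/25 (156.119.70.0 - 156.119.70.127) does not contain 156.119.71.19
  156.119.6.0/23 (156.119.6.0 - 156.119.7.255) does not contain 156.119.71.19
Longest matching prefix is /21 -> next hop ISP-GW.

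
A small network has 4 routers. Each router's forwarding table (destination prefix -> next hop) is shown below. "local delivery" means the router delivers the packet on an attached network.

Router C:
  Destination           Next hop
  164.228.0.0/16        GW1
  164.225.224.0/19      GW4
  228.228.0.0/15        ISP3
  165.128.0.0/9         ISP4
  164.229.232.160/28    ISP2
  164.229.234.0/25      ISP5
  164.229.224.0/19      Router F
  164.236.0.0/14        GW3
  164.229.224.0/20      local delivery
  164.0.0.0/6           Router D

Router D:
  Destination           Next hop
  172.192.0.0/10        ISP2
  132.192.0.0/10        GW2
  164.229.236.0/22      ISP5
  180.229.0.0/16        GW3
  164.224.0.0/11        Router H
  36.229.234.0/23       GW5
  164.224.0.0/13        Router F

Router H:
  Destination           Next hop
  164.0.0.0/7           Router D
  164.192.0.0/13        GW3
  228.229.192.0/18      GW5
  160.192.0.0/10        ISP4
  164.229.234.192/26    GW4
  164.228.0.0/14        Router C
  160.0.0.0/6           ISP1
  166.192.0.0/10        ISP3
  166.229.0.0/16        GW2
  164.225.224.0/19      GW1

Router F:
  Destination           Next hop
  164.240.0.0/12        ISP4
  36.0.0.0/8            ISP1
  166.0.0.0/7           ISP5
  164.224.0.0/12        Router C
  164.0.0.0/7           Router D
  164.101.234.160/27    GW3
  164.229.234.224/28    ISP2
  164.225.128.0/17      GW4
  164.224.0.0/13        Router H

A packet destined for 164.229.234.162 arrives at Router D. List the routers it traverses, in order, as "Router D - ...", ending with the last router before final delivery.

Router D - Router F - Router H - Router C

At Router D: longest match for 164.229.234.162 is 164.224.0.0/13 -> Router F
At Router F: longest match for 164.229.234.162 is 164.224.0.0/13 -> Router H
At Router H: longest match for 164.229.234.162 is 164.228.0.0/14 -> Router C
At Router C: longest match for 164.229.234.162 is 164.229.224.0/20 -> local delivery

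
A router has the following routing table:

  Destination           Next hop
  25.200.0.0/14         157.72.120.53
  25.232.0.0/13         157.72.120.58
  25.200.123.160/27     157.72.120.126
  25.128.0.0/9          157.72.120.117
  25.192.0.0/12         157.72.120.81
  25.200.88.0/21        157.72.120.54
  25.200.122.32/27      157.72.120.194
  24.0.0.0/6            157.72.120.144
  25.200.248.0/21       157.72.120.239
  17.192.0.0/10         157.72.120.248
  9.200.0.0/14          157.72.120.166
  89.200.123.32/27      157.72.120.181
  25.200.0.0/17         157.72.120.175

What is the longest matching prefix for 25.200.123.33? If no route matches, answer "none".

25.200.0.0/17

Entries matching 25.200.123.33:
  24.0.0.0/6 (24.0.0.0 - 27.255.255.255)
  25.128.0.0/9 (25.128.0.0 - 25.255.255.255)
  25.192.0.0/12 (25.192.0.0 - 25.207.255.255)
  25.200.0.0/14 (25.200.0.0 - 25.203.255.255)
  25.200.0.0/17 (25.200.0.0 - 25.200.127.255)
Most specific is 25.200.0.0/17.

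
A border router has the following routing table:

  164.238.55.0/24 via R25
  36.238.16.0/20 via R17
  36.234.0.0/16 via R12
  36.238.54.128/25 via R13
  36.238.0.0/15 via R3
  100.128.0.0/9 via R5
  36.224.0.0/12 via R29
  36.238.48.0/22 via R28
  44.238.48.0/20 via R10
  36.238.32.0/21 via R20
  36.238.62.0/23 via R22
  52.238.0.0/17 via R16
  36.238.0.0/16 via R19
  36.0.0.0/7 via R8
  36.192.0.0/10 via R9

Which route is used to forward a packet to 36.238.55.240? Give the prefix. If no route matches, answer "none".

36.238.0.0/16

Entries matching 36.238.55.240:
  36.0.0.0/7 (36.0.0.0 - 37.255.255.255)
  36.192.0.0/10 (36.192.0.0 - 36.255.255.255)
  36.224.0.0/12 (36.224.0.0 - 36.239.255.255)
  36.238.0.0/15 (36.238.0.0 - 36.239.255.255)
  36.238.0.0/16 (36.238.0.0 - 36.238.255.255)
Most specific is 36.238.0.0/16.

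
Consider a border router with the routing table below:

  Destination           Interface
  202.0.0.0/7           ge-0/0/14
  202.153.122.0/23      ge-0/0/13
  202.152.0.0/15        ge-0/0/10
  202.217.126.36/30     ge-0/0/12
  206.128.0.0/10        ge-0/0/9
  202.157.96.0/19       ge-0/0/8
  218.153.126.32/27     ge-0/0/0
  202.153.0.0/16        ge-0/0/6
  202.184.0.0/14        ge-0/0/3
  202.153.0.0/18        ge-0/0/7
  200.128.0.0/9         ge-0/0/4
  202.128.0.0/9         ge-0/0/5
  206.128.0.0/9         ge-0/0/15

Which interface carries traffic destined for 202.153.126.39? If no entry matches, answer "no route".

Routes whose prefix contains 202.153.126.39:
  202.0.0.0/7 (202.0.0.0 - 203.255.255.255) -> ge-0/0/14
  202.128.0.0/9 (202.128.0.0 - 202.255.255.255) -> ge-0/0/5
  202.152.0.0/15 (202.152.0.0 - 202.153.255.255) -> ge-0/0/10
  202.153.0.0/16 (202.153.0.0 - 202.153.255.255) -> ge-0/0/6
More-specific entries that do NOT match:
  202.217.126.36/30 (202.217.126.36 - 202.217.126.39) does not contain 202.153.126.39
  218.153.126.32/27 (218.153.126.32 - 218.153.126.63) does not contain 202.153.126.39
  202.153.122.0/23 (202.153.122.0 - 202.153.123.255) does not contain 202.153.126.39
  202.157.96.0/19 (202.157.96.0 - 202.157.127.255) does not contain 202.153.126.39
  202.153.0.0/18 (202.153.0.0 - 202.153.63.255) does not contain 202.153.126.39
Longest matching prefix is /16 -> interface ge-0/0/6.

ge-0/0/6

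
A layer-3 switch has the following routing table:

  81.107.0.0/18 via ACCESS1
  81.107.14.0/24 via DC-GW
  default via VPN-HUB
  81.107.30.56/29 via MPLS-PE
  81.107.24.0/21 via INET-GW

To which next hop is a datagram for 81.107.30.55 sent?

Routes whose prefix contains 81.107.30.55:
  0.0.0.0/0 (default, matches everything) -> VPN-HUB
  81.107.0.0/18 (81.107.0.0 - 81.107.63.255) -> ACCESS1
  81.107.24.0/21 (81.107.24.0 - 81.107.31.255) -> INET-GW
More-specific entries that do NOT match:
  81.107.30.56/29 (81.107.30.56 - 81.107.30.63) does not contain 81.107.30.55
  81.107.14.0/24 (81.107.14.0 - 81.107.14.255) does not contain 81.107.30.55
Longest matching prefix is /21 -> next hop INET-GW.

INET-GW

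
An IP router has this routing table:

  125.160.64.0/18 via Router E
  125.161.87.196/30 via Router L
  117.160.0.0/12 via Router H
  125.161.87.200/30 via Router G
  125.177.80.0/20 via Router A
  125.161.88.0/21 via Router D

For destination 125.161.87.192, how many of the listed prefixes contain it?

No listed prefix contains 125.161.87.192.
Total matching entries: 0.

0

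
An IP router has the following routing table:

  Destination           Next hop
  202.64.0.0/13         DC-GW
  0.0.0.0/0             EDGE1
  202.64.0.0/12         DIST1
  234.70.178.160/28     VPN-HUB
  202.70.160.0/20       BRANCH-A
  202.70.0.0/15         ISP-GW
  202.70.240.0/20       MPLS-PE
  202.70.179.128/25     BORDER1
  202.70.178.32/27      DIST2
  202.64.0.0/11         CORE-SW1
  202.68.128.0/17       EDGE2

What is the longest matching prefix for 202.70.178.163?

202.70.0.0/15

Entries matching 202.70.178.163:
  0.0.0.0/0 (default, matches everything)
  202.64.0.0/11 (202.64.0.0 - 202.95.255.255)
  202.64.0.0/12 (202.64.0.0 - 202.79.255.255)
  202.64.0.0/13 (202.64.0.0 - 202.71.255.255)
  202.70.0.0/15 (202.70.0.0 - 202.71.255.255)
Most specific is 202.70.0.0/15.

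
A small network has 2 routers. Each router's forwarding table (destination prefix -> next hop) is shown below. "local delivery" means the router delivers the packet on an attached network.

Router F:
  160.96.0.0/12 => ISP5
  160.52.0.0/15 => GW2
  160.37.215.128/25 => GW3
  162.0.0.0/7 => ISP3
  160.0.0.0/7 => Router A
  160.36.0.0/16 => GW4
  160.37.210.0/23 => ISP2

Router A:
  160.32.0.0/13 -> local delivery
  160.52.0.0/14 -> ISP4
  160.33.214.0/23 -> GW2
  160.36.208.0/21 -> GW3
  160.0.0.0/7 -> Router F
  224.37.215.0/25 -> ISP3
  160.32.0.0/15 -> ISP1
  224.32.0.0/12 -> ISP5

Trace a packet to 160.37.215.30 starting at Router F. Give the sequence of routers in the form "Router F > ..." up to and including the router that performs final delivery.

Router F > Router A

At Router F: longest match for 160.37.215.30 is 160.0.0.0/7 -> Router A
At Router A: longest match for 160.37.215.30 is 160.32.0.0/13 -> local delivery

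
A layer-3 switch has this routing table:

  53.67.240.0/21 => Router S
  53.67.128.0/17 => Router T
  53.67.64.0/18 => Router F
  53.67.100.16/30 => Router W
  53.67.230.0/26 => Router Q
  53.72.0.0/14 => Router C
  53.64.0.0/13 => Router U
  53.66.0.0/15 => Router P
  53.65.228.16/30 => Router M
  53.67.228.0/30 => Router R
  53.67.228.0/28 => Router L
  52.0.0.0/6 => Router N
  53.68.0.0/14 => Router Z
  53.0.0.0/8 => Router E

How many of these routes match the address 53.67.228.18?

Prefixes containing 53.67.228.18:
  52.0.0.0/6 (52.0.0.0 - 55.255.255.255)
  53.0.0.0/8 (53.0.0.0 - 53.255.255.255)
  53.64.0.0/13 (53.64.0.0 - 53.71.255.255)
  53.66.0.0/15 (53.66.0.0 - 53.67.255.255)
  53.67.128.0/17 (53.67.128.0 - 53.67.255.255)
Total matching entries: 5.

5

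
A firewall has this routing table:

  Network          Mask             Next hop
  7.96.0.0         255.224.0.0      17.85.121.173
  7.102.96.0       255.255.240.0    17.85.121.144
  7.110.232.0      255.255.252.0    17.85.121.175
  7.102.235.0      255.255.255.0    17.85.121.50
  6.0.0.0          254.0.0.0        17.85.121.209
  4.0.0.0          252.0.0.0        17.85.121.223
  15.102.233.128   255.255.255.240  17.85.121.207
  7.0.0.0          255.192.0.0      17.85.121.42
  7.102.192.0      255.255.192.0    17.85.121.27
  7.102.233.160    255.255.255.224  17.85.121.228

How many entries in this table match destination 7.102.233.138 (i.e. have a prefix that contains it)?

Prefixes containing 7.102.233.138:
  4.0.0.0/6 (4.0.0.0 - 7.255.255.255)
  6.0.0.0/7 (6.0.0.0 - 7.255.255.255)
  7.96.0.0/11 (7.96.0.0 - 7.127.255.255)
  7.102.192.0/18 (7.102.192.0 - 7.102.255.255)
Total matching entries: 4.

4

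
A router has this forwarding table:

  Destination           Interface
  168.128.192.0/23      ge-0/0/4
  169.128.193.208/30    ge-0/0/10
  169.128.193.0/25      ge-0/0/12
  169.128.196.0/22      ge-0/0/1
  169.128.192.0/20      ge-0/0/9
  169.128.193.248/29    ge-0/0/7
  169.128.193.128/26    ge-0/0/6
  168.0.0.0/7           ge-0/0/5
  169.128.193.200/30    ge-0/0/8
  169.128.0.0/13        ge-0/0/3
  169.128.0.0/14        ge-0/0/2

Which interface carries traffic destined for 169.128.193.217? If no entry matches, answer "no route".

Routes whose prefix contains 169.128.193.217:
  168.0.0.0/7 (168.0.0.0 - 169.255.255.255) -> ge-0/0/5
  169.128.0.0/13 (169.128.0.0 - 169.135.255.255) -> ge-0/0/3
  169.128.0.0/14 (169.128.0.0 - 169.131.255.255) -> ge-0/0/2
  169.128.192.0/20 (169.128.192.0 - 169.128.207.255) -> ge-0/0/9
More-specific entries that do NOT match:
  169.128.193.208/30 (169.128.193.208 - 169.128.193.211) does not contain 169.128.193.217
  169.128.193.200/30 (169.128.193.200 - 169.128.193.203) does not contain 169.128.193.217
  169.128.193.248/29 (169.128.193.248 - 169.128.193.255) does not contain 169.128.193.217
  169.128.193.128/26 (169.128.193.128 - 169.128.193.191) does not contain 169.128.193.217
  169.128.193.0/25 (169.128.193.0 - 169.128.193.127) does not contain 169.128.193.217
  168.128.192.0/23 (168.128.192.0 - 168.128.193.255) does not contain 169.128.193.217
  169.128.196.0/22 (169.128.196.0 - 169.128.199.255) does not contain 169.128.193.217
Longest matching prefix is /20 -> interface ge-0/0/9.

ge-0/0/9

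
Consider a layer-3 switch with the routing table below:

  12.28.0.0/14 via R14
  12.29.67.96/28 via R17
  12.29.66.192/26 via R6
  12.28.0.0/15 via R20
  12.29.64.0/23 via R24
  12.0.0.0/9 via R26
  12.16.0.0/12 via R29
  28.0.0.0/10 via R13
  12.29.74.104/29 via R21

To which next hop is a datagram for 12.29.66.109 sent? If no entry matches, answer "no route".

Routes whose prefix contains 12.29.66.109:
  12.0.0.0/9 (12.0.0.0 - 12.127.255.255) -> R26
  12.16.0.0/12 (12.16.0.0 - 12.31.255.255) -> R29
  12.28.0.0/14 (12.28.0.0 - 12.31.255.255) -> R14
  12.28.0.0/15 (12.28.0.0 - 12.29.255.255) -> R20
More-specific entries that do NOT match:
  12.29.74.104/29 (12.29.74.104 - 12.29.74.111) does not contain 12.29.66.109
  12.29.67.96/28 (12.29.67.96 - 12.29.67.111) does not contain 12.29.66.109
  12.29.66.192/26 (12.29.66.192 - 12.29.66.255) does not contain 12.29.66.109
  12.29.64.0/23 (12.29.64.0 - 12.29.65.255) does not contain 12.29.66.109
Longest matching prefix is /15 -> next hop R20.

R20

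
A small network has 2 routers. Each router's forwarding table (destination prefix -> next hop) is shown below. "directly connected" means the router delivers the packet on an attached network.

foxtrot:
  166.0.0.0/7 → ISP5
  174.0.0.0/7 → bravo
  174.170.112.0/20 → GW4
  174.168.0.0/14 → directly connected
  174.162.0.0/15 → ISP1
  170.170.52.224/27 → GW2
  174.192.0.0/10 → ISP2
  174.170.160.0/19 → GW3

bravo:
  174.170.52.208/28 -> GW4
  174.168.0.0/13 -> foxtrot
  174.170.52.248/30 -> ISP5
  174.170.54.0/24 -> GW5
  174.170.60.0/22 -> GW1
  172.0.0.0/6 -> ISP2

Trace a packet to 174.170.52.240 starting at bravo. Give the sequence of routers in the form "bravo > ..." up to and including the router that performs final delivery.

At bravo: longest match for 174.170.52.240 is 174.168.0.0/13 -> foxtrot
At foxtrot: longest match for 174.170.52.240 is 174.168.0.0/14 -> directly connected

bravo > foxtrot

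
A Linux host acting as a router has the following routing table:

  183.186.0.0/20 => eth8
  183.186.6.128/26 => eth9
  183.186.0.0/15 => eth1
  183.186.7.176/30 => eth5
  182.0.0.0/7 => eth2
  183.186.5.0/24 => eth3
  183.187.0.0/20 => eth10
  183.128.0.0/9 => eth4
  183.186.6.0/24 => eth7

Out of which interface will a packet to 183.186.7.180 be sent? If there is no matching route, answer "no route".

eth8

Routes whose prefix contains 183.186.7.180:
  182.0.0.0/7 (182.0.0.0 - 183.255.255.255) -> eth2
  183.128.0.0/9 (183.128.0.0 - 183.255.255.255) -> eth4
  183.186.0.0/15 (183.186.0.0 - 183.187.255.255) -> eth1
  183.186.0.0/20 (183.186.0.0 - 183.186.15.255) -> eth8
More-specific entries that do NOT match:
  183.186.7.176/30 (183.186.7.176 - 183.186.7.179) does not contain 183.186.7.180
  183.186.6.128/26 (183.186.6.128 - 183.186.6.191) does not contain 183.186.7.180
  183.186.5.0/24 (183.186.5.0 - 183.186.5.255) does not contain 183.186.7.180
  183.186.6.0/24 (183.186.6.0 - 183.186.6.255) does not contain 183.186.7.180
Longest matching prefix is /20 -> interface eth8.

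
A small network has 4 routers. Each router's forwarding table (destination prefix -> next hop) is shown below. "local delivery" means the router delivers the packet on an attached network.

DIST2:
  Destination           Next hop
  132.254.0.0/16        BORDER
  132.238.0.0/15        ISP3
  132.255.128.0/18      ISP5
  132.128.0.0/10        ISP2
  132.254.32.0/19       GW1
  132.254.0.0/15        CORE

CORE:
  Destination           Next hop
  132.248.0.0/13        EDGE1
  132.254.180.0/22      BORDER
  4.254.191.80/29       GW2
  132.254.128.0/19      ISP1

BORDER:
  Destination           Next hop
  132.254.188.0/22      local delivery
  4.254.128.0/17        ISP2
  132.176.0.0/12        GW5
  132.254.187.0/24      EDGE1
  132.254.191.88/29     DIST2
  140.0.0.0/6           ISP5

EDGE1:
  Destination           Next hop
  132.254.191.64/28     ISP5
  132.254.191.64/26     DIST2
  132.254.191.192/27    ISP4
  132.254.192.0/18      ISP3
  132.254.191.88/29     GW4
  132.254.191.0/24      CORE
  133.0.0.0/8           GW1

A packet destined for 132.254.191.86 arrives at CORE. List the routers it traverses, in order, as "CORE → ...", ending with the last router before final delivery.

At CORE: longest match for 132.254.191.86 is 132.248.0.0/13 -> EDGE1
At EDGE1: longest match for 132.254.191.86 is 132.254.191.64/26 -> DIST2
At DIST2: longest match for 132.254.191.86 is 132.254.0.0/16 -> BORDER
At BORDER: longest match for 132.254.191.86 is 132.254.188.0/22 -> local delivery

CORE → EDGE1 → DIST2 → BORDER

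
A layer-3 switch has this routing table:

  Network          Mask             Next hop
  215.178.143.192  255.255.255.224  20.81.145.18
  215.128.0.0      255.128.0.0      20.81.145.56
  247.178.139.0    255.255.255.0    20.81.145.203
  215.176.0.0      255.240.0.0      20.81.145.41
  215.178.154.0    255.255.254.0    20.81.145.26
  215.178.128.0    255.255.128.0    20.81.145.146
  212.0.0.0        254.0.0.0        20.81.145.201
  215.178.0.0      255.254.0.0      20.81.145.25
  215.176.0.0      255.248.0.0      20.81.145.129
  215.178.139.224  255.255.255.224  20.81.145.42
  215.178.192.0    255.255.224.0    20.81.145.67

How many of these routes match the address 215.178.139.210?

Prefixes containing 215.178.139.210:
  215.128.0.0/9 (215.128.0.0 - 215.255.255.255)
  215.176.0.0/12 (215.176.0.0 - 215.191.255.255)
  215.176.0.0/13 (215.176.0.0 - 215.183.255.255)
  215.178.0.0/15 (215.178.0.0 - 215.179.255.255)
  215.178.128.0/17 (215.178.128.0 - 215.178.255.255)
Total matching entries: 5.

5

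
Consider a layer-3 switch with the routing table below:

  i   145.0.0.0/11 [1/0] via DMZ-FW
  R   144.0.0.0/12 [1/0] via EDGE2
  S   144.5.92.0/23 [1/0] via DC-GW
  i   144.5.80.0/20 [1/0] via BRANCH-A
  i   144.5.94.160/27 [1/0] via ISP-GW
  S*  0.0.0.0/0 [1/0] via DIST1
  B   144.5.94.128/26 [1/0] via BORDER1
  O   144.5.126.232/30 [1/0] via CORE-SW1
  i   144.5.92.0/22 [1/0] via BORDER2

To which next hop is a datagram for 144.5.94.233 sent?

BORDER2

Routes whose prefix contains 144.5.94.233:
  0.0.0.0/0 (default, matches everything) -> DIST1
  144.0.0.0/12 (144.0.0.0 - 144.15.255.255) -> EDGE2
  144.5.80.0/20 (144.5.80.0 - 144.5.95.255) -> BRANCH-A
  144.5.92.0/22 (144.5.92.0 - 144.5.95.255) -> BORDER2
More-specific entries that do NOT match:
  144.5.126.232/30 (144.5.126.232 - 144.5.126.235) does not contain 144.5.94.233
  144.5.94.160/27 (144.5.94.160 - 144.5.94.191) does not contain 144.5.94.233
  144.5.94.128/26 (144.5.94.128 - 144.5.94.191) does not contain 144.5.94.233
  144.5.92.0/23 (144.5.92.0 - 144.5.93.255) does not contain 144.5.94.233
Longest matching prefix is /22 -> next hop BORDER2.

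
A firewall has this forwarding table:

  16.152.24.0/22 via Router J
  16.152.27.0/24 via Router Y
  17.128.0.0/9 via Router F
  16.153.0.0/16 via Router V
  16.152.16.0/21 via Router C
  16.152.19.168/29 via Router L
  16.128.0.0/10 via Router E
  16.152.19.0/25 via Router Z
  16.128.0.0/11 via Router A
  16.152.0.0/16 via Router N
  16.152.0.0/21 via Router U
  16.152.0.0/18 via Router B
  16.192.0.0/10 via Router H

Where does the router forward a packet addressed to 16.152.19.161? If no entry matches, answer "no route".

Router C

Routes whose prefix contains 16.152.19.161:
  16.128.0.0/10 (16.128.0.0 - 16.191.255.255) -> Router E
  16.128.0.0/11 (16.128.0.0 - 16.159.255.255) -> Router A
  16.152.0.0/16 (16.152.0.0 - 16.152.255.255) -> Router N
  16.152.0.0/18 (16.152.0.0 - 16.152.63.255) -> Router B
  16.152.16.0/21 (16.152.16.0 - 16.152.23.255) -> Router C
More-specific entries that do NOT match:
  16.152.19.168/29 (16.152.19.168 - 16.152.19.175) does not contain 16.152.19.161
  16.152.19.0/25 (16.152.19.0 - 16.152.19.127) does not contain 16.152.19.161
  16.152.27.0/24 (16.152.27.0 - 16.152.27.255) does not contain 16.152.19.161
  16.152.24.0/22 (16.152.24.0 - 16.152.27.255) does not contain 16.152.19.161
Longest matching prefix is /21 -> next hop Router C.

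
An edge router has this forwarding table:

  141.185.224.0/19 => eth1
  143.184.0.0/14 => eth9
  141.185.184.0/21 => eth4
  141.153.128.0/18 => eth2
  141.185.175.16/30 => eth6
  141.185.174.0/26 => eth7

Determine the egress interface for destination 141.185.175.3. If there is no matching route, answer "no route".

No entry's prefix contains 141.185.175.3; there is no default route.

no route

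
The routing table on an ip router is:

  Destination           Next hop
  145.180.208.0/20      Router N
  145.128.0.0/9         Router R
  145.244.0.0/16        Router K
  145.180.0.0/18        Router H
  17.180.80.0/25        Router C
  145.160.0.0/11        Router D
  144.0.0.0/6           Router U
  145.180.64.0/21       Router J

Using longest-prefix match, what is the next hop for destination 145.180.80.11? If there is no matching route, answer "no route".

Routes whose prefix contains 145.180.80.11:
  144.0.0.0/6 (144.0.0.0 - 147.255.255.255) -> Router U
  145.128.0.0/9 (145.128.0.0 - 145.255.255.255) -> Router R
  145.160.0.0/11 (145.160.0.0 - 145.191.255.255) -> Router D
More-specific entries that do NOT match:
  17.180.80.0/25 (17.180.80.0 - 17.180.80.127) does not contain 145.180.80.11
  145.180.64.0/21 (145.180.64.0 - 145.180.71.255) does not contain 145.180.80.11
  145.180.208.0/20 (145.180.208.0 - 145.180.223.255) does not contain 145.180.80.11
  145.180.0.0/18 (145.180.0.0 - 145.180.63.255) does not contain 145.180.80.11
  145.244.0.0/16 (145.244.0.0 - 145.244.255.255) does not contain 145.180.80.11
Longest matching prefix is /11 -> next hop Router D.

Router D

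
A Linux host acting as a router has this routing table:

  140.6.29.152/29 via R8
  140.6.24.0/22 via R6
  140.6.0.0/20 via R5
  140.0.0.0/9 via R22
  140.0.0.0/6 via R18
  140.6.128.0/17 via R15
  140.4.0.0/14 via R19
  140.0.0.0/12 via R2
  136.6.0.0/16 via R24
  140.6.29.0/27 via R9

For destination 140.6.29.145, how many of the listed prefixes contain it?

4

Prefixes containing 140.6.29.145:
  140.0.0.0/6 (140.0.0.0 - 143.255.255.255)
  140.0.0.0/9 (140.0.0.0 - 140.127.255.255)
  140.0.0.0/12 (140.0.0.0 - 140.15.255.255)
  140.4.0.0/14 (140.4.0.0 - 140.7.255.255)
Total matching entries: 4.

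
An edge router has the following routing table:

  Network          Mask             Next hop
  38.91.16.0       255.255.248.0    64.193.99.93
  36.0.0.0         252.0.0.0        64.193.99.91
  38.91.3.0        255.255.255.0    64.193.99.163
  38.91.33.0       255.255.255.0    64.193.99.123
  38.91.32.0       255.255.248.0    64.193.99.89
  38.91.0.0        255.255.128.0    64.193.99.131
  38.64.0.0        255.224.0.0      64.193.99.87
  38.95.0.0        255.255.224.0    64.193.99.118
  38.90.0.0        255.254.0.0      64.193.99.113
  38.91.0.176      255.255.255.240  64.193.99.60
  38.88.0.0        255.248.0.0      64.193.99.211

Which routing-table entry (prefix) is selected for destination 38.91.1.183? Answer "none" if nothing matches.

Entries matching 38.91.1.183:
  36.0.0.0/6 (36.0.0.0 - 39.255.255.255)
  38.64.0.0/11 (38.64.0.0 - 38.95.255.255)
  38.88.0.0/13 (38.88.0.0 - 38.95.255.255)
  38.90.0.0/15 (38.90.0.0 - 38.91.255.255)
  38.91.0.0/17 (38.91.0.0 - 38.91.127.255)
Most specific is 38.91.0.0/17.

38.91.0.0/17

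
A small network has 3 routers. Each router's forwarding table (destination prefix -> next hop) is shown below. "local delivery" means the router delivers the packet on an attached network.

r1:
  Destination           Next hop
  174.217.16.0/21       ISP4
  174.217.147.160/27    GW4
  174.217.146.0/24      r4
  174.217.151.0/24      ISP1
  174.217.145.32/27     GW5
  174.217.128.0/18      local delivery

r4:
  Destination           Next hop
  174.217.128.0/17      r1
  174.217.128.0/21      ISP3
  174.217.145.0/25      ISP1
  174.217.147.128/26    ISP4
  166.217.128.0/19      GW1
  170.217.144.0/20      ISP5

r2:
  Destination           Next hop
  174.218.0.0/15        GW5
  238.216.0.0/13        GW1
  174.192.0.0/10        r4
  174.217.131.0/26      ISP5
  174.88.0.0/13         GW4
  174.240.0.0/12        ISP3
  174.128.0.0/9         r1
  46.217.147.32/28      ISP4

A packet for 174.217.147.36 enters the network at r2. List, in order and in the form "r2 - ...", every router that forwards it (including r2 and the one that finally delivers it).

At r2: longest match for 174.217.147.36 is 174.192.0.0/10 -> r4
At r4: longest match for 174.217.147.36 is 174.217.128.0/17 -> r1
At r1: longest match for 174.217.147.36 is 174.217.128.0/18 -> local delivery

r2 - r4 - r1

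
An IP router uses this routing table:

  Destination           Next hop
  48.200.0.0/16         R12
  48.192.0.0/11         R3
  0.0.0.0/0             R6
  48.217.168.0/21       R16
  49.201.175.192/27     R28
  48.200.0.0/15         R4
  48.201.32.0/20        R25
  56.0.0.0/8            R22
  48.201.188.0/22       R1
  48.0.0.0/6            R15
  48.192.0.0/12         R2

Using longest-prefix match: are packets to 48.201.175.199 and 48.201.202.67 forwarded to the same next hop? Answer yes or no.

yes

48.201.175.199: longest match 48.200.0.0/15 -> R4
48.201.202.67: longest match 48.200.0.0/15 -> R4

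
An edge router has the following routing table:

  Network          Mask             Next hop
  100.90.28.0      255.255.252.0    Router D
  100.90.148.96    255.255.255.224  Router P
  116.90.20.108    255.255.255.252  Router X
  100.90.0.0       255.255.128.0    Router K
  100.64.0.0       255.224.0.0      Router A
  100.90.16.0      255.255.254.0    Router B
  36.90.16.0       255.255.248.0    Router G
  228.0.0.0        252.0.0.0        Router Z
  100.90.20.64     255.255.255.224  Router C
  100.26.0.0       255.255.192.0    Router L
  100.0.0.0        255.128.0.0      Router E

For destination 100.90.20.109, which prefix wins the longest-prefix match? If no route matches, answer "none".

100.90.0.0/17

Entries matching 100.90.20.109:
  100.0.0.0/9 (100.0.0.0 - 100.127.255.255)
  100.64.0.0/11 (100.64.0.0 - 100.95.255.255)
  100.90.0.0/17 (100.90.0.0 - 100.90.127.255)
Most specific is 100.90.0.0/17.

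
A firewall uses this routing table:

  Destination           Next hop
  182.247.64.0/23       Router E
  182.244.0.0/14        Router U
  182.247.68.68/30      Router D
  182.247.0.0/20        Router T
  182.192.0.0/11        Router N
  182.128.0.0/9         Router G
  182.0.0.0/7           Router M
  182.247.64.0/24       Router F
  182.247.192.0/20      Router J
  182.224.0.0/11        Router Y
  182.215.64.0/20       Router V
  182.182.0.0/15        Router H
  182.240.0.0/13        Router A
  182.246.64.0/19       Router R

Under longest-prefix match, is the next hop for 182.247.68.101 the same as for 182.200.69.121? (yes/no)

182.247.68.101: longest match 182.244.0.0/14 -> Router U
182.200.69.121: longest match 182.192.0.0/11 -> Router N

no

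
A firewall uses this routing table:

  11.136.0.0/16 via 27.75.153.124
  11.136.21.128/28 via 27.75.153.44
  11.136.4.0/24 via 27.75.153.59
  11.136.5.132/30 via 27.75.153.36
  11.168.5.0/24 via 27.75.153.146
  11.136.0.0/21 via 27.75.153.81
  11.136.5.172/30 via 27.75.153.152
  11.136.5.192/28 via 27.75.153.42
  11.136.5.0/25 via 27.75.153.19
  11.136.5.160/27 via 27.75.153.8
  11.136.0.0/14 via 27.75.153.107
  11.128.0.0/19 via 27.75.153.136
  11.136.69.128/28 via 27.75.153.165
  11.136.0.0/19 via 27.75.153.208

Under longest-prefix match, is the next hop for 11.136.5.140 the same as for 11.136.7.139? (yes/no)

11.136.5.140: longest match 11.136.0.0/21 -> 27.75.153.81
11.136.7.139: longest match 11.136.0.0/21 -> 27.75.153.81

yes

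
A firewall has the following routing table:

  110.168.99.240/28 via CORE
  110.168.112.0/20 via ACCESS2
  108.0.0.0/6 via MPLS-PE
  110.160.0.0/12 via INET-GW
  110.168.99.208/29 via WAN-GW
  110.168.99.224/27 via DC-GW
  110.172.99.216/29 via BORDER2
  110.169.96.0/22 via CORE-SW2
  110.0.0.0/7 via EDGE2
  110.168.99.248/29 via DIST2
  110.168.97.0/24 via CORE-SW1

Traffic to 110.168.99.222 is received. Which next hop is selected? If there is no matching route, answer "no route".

INET-GW

Routes whose prefix contains 110.168.99.222:
  108.0.0.0/6 (108.0.0.0 - 111.255.255.255) -> MPLS-PE
  110.0.0.0/7 (110.0.0.0 - 111.255.255.255) -> EDGE2
  110.160.0.0/12 (110.160.0.0 - 110.175.255.255) -> INET-GW
More-specific entries that do NOT match:
  110.168.99.208/29 (110.168.99.208 - 110.168.99.215) does not contain 110.168.99.222
  110.172.99.216/29 (110.172.99.216 - 110.172.99.223) does not contain 110.168.99.222
  110.168.99.248/29 (110.168.99.248 - 110.168.99.255) does not contain 110.168.99.222
  110.168.99.240/28 (110.168.99.240 - 110.168.99.255) does not contain 110.168.99.222
  110.168.99.224/27 (110.168.99.224 - 110.168.99.255) does not contain 110.168.99.222
  110.168.97.0/24 (110.168.97.0 - 110.168.97.255) does not contain 110.168.99.222
  110.169.96.0/22 (110.169.96.0 - 110.169.99.255) does not contain 110.168.99.222
  110.168.112.0/20 (110.168.112.0 - 110.168.127.255) does not contain 110.168.99.222
Longest matching prefix is /12 -> next hop INET-GW.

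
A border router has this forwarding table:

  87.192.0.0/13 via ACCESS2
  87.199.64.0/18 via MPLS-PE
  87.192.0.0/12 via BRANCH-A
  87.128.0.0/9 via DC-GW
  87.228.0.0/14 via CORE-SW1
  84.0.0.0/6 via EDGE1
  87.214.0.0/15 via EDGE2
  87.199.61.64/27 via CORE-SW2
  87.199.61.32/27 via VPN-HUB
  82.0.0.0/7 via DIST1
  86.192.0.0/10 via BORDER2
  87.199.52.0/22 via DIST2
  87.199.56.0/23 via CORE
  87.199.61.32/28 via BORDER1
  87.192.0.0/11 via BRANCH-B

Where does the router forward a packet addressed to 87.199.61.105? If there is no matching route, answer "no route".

Routes whose prefix contains 87.199.61.105:
  84.0.0.0/6 (84.0.0.0 - 87.255.255.255) -> EDGE1
  87.128.0.0/9 (87.128.0.0 - 87.255.255.255) -> DC-GW
  87.192.0.0/11 (87.192.0.0 - 87.223.255.255) -> BRANCH-B
  87.192.0.0/12 (87.192.0.0 - 87.207.255.255) -> BRANCH-A
  87.192.0.0/13 (87.192.0.0 - 87.199.255.255) -> ACCESS2
More-specific entries that do NOT match:
  87.199.61.32/28 (87.199.61.32 - 87.199.61.47) does not contain 87.199.61.105
  87.199.61.64/27 (87.199.61.64 - 87.199.61.95) does not contain 87.199.61.105
  87.199.61.32/27 (87.199.61.32 - 87.199.61.63) does not contain 87.199.61.105
  87.199.56.0/23 (87.199.56.0 - 87.199.57.255) does not contain 87.199.61.105
  87.199.52.0/22 (87.199.52.0 - 87.199.55.255) does not contain 87.199.61.105
  87.199.64.0/18 (87.199.64.0 - 87.199.127.255) does not contain 87.199.61.105
  87.214.0.0/15 (87.214.0.0 - 87.215.255.255) does not contain 87.199.61.105
  87.228.0.0/14 (87.228.0.0 - 87.231.255.255) does not contain 87.199.61.105
Longest matching prefix is /13 -> next hop ACCESS2.

ACCESS2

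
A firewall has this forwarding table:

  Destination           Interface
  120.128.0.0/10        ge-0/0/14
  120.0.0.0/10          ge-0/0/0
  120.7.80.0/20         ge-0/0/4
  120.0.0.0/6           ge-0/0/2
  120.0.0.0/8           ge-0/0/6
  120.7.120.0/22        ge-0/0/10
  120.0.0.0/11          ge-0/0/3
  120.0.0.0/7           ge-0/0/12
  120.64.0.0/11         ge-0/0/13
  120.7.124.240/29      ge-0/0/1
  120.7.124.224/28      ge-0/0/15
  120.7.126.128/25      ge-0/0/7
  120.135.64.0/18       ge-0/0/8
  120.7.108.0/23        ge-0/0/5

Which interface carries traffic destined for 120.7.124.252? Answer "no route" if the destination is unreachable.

ge-0/0/3

Routes whose prefix contains 120.7.124.252:
  120.0.0.0/6 (120.0.0.0 - 123.255.255.255) -> ge-0/0/2
  120.0.0.0/7 (120.0.0.0 - 121.255.255.255) -> ge-0/0/12
  120.0.0.0/8 (120.0.0.0 - 120.255.255.255) -> ge-0/0/6
  120.0.0.0/10 (120.0.0.0 - 120.63.255.255) -> ge-0/0/0
  120.0.0.0/11 (120.0.0.0 - 120.31.255.255) -> ge-0/0/3
More-specific entries that do NOT match:
  120.7.124.240/29 (120.7.124.240 - 120.7.124.247) does not contain 120.7.124.252
  120.7.124.224/28 (120.7.124.224 - 120.7.124.239) does not contain 120.7.124.252
  120.7.126.128/25 (120.7.126.128 - 120.7.126.255) does not contain 120.7.124.252
  120.7.108.0/23 (120.7.108.0 - 120.7.109.255) does not contain 120.7.124.252
  120.7.120.0/22 (120.7.120.0 - 120.7.123.255) does not contain 120.7.124.252
  120.7.80.0/20 (120.7.80.0 - 120.7.95.255) does not contain 120.7.124.252
  120.135.64.0/18 (120.135.64.0 - 120.135.127.255) does not contain 120.7.124.252
Longest matching prefix is /11 -> interface ge-0/0/3.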